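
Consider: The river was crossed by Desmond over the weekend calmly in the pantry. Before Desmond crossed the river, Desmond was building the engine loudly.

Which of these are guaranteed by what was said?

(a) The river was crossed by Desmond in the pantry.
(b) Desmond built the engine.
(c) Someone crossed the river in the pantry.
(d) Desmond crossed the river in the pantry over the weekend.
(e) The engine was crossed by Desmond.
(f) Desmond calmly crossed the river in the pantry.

(a), (c), (d), (f)

(a) Entailed — this follows by dropping conjuncts from the crossing event's description.
(b) Not entailed — 'was building' is progressive on an accomplishment; it does not entail the completed 'built'.
(c) Entailed — dropping 'over the weekend', 'calmly' and generalizing the agent leaves a sub-description the original still satisfies.
(d) Entailed — the original entails any weakening of itself; this just drops 'calmly'.
(e) Not entailed — Desmond crossed the river, not the engine; the engine belongs to the building event.
(f) Entailed — this follows by dropping conjuncts from the crossing event's description.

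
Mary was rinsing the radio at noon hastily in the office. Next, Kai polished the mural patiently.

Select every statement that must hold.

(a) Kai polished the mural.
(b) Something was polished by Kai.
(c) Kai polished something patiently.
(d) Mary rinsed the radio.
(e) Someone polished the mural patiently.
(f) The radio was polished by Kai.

(a) Entailed — every conjunct here is already in the original polishing event.
(b) Entailed — every conjunct here is already in the original polishing event.
(c) Entailed — this follows by dropping conjuncts from the polishing event's description.
(d) Entailed — 'rinse' is an activity; 'was rinsing' entails that some rinsing happened, so 'rinsed' holds.
(e) Entailed — generalizing the agent leaves a sub-description the original still satisfies.
(f) Not entailed — Kai polished the mural, not the radio; the radio belongs to the rinsing event.

(a), (b), (c), (d), (e)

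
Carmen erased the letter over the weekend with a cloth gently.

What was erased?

'the letter' marks the patient of the erasing event.

the letter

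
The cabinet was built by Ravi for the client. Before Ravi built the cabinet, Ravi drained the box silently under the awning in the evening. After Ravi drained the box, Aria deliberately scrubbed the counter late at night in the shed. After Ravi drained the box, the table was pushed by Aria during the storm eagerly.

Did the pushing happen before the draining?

The narrative orders the draining before the pushing.

no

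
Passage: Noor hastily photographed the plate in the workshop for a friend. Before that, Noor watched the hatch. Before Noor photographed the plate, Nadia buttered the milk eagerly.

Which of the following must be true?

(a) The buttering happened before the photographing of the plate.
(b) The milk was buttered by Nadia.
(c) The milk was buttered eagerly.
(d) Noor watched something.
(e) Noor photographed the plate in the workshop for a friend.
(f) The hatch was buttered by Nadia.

(a), (b), (c), (d), (e)

(a) Entailed — the narrative places the buttering before the photographing.
(b) Entailed — the original entails any weakening of itself; this just drops 'eagerly'.
(c) Entailed — every conjunct here is already in the original buttering event.
(d) Entailed — generalizing the patient leaves a sub-description the original still satisfies.
(e) Entailed — this follows by dropping conjuncts from the photographing event's description.
(f) Not entailed — Nadia buttered the milk, not the hatch; the hatch belongs to the watching event.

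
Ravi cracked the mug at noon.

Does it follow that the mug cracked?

yes

'Ravi cracked the mug' is the causative; it entails the inchoative 'the mug cracked'.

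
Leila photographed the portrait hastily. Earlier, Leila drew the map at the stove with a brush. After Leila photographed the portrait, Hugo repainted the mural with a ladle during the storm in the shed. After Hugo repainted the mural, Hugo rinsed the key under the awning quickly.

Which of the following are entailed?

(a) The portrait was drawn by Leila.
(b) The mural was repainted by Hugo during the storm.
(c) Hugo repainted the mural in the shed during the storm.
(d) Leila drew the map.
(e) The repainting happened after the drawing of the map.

(a) Not entailed — Leila drew the map, not the portrait; the portrait belongs to the photographing event.
(b) Entailed — dropping 'with a ladle', 'in the shed' leaves a sub-description the original still satisfies.
(c) Entailed — every conjunct here is already in the original repainting event.
(d) Entailed — every conjunct here is already in the original drawing event.
(e) Entailed — the narrative places the drawing before the repainting.

(b), (c), (d), (e)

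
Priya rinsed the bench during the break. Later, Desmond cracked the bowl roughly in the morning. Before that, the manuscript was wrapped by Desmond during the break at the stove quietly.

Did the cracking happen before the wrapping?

The narrative orders the wrapping before the cracking.

no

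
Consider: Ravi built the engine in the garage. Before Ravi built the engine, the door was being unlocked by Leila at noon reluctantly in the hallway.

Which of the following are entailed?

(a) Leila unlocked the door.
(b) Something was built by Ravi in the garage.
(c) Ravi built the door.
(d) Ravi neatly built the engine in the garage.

(a) Not entailed — 'was unlocking' is progressive on an accomplishment; it does not entail the completed 'unlocked'.
(b) Entailed — generalizing the patient leaves a sub-description the original still satisfies.
(c) Not entailed — Ravi built the engine, not the door; the door belongs to the unlocking event.
(d) Not entailed — 'neatly' adds information not in the original event.

(b)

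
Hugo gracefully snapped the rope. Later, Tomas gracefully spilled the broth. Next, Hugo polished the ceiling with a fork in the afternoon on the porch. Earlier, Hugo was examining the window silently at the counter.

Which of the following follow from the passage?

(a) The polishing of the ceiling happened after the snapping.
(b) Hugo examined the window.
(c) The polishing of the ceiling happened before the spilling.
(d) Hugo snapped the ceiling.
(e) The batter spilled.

(a) Entailed — the narrative places the snapping before the polishing.
(b) Entailed — 'examine' is an activity; 'was examining' entails that some examining happened, so 'examined' holds.
(c) Not entailed — the narrative places the spilling before the polishing, not after.
(d) Not entailed — Hugo snapped the rope, not the ceiling; the ceiling belongs to the polishing event.
(e) Not entailed — the broth is what spilled, not the batter.

(a), (b)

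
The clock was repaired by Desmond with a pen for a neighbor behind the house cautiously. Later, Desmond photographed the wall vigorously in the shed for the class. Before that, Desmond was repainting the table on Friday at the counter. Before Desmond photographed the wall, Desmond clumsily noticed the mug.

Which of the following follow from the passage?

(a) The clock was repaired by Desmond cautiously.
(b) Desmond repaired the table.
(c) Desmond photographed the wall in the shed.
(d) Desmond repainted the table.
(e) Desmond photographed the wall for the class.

(a) Entailed — dropping 'with a pen', 'for a neighbor', 'behind the house' leaves a sub-description the original still satisfies.
(b) Not entailed — Desmond repaired the clock, not the table; the table belongs to the repainting event.
(c) Entailed — this follows by dropping conjuncts from the photographing event's description.
(d) Not entailed — 'was repainting' is progressive on an accomplishment; it does not entail the completed 'repainted'.
(e) Entailed — every conjunct here is already in the original photographing event.

(a), (c), (e)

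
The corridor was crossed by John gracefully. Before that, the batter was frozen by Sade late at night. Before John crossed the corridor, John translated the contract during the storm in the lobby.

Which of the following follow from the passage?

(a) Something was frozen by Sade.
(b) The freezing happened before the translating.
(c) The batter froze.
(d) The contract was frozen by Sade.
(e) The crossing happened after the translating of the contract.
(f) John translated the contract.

(a), (c), (e), (f)

(a) Entailed — this follows by dropping conjuncts from the freezing event's description.
(b) Not entailed — the narrative doesn't order the freezing relative to the translating.
(c) Entailed — 'Sade froze the batter' is causative; it entails the inchoative 'the batter froze'.
(d) Not entailed — Sade froze the batter, not the contract; the contract belongs to the translating event.
(e) Entailed — the narrative places the translating before the crossing.
(f) Entailed — the original entails any weakening of itself; this just drops 'in the lobby', 'during the storm'.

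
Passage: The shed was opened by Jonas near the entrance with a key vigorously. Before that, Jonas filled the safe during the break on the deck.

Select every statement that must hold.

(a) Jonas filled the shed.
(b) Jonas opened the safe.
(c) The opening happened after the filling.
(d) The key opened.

(c)

(a) Not entailed — Jonas filled the safe, not the shed; the shed belongs to the opening event.
(b) Not entailed — Jonas opened the shed, not the safe; the safe belongs to the filling event.
(c) Entailed — the narrative places the filling before the opening.
(d) Not entailed — the shed is what opened, not the key.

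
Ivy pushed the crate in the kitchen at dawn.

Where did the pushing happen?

in the kitchen

'in the kitchen' marks the location of the pushing event.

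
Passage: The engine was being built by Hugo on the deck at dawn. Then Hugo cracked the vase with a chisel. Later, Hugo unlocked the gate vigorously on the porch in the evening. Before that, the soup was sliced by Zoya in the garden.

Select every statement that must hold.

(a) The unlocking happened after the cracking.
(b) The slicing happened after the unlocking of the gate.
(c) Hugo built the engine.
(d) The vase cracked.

(a), (d)

(a) Entailed — the narrative places the cracking before the unlocking.
(b) Not entailed — the narrative places the slicing before the unlocking, not after.
(c) Not entailed — 'was building' is progressive on an accomplishment; it does not entail the completed 'built'.
(d) Entailed — 'Hugo cracked the vase' is causative; it entails the inchoative 'the vase cracked'.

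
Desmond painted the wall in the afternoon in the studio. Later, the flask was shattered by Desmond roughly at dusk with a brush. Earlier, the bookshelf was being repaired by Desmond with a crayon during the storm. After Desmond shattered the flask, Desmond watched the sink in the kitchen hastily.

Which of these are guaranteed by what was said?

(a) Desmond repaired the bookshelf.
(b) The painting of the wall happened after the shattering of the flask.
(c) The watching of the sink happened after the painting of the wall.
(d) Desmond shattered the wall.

(a) Not entailed — 'was repairing' is progressive on an accomplishment; it does not entail the completed 'repaired'.
(b) Not entailed — the narrative places the painting before the shattering, not after.
(c) Entailed — the narrative places the painting before the watching.
(d) Not entailed — Desmond shattered the flask, not the wall; the wall belongs to the painting event.

(c)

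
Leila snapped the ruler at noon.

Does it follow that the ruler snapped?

yes

'Leila snapped the ruler' is the causative; it entails the inchoative 'the ruler snapped'.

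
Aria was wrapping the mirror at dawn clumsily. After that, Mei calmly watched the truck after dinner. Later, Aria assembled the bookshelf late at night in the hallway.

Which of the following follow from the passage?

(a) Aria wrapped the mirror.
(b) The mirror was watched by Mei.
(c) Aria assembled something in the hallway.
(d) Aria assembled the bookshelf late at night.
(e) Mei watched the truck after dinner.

(c), (d), (e)

(a) Not entailed — 'was wrapping' is progressive on an accomplishment; it does not entail the completed 'wrapped'.
(b) Not entailed — Mei watched the truck, not the mirror; the mirror belongs to the wrapping event.
(c) Entailed — dropping 'late at night' and generalizing the patient leaves a sub-description the original still satisfies.
(d) Entailed — dropping 'in the hallway' leaves a sub-description the original still satisfies.
(e) Entailed — every conjunct here is already in the original watching event.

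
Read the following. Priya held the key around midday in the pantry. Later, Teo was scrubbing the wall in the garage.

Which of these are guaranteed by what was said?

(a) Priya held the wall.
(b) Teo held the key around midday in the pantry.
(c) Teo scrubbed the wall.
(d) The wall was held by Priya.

(a) Not entailed — Priya held the key, not the wall; the wall belongs to the scrubbing event.
(b) Not entailed — the passage has Priya holding the key, not Teo.
(c) Entailed — 'scrub' is an activity; 'was scrubbing' entails that some scrubbing happened, so 'scrubbed' holds.
(d) Not entailed — Priya held the key, not the wall; the wall belongs to the scrubbing event.

(c)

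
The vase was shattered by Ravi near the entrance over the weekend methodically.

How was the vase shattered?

methodically

'methodically' marks the manner of the shattering event.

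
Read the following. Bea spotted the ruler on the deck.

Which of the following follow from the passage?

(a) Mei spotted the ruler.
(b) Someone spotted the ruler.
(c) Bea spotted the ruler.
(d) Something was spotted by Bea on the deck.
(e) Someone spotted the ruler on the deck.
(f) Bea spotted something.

(b), (c), (d), (e), (f)

(a) Not entailed — the passage has Bea spotting the ruler, not Mei.
(b) Entailed — every conjunct here is already in the original spotting event.
(c) Entailed — every conjunct here is already in the original spotting event.
(d) Entailed — this follows by dropping conjuncts from the spotting event's description.
(e) Entailed — the original entails any weakening of itself; this just generalizes the agent.
(f) Entailed — the original entails any weakening of itself; this just drops 'on the deck' and generalizes the patient.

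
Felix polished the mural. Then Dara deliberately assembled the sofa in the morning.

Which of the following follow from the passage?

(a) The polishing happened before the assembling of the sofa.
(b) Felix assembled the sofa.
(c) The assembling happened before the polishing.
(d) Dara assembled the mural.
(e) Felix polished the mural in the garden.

(a) Entailed — the narrative places the polishing before the assembling.
(b) Not entailed — the passage has Dara assembling the sofa, not Felix.
(c) Not entailed — the narrative places the polishing before the assembling, not after.
(d) Not entailed — Dara assembled the sofa, not the mural; the mural belongs to the polishing event.
(e) Not entailed — 'in the garden' adds information not in the original event.

(a)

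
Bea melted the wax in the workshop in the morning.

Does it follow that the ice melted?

Nothing is said about any ice; only the wax is affected.

no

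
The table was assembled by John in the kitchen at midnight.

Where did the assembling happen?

'in the kitchen' marks the location of the assembling event.

in the kitchen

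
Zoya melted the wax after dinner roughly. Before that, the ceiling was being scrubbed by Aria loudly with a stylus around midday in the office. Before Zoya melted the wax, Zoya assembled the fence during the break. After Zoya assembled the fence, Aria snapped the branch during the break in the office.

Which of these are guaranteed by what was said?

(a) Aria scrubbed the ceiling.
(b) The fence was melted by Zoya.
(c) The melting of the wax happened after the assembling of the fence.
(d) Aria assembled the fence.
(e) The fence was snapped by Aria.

(a), (c)

(a) Entailed — 'scrub' is an activity; 'was scrubbing' entails that some scrubbing happened, so 'scrubbed' holds.
(b) Not entailed — Zoya melted the wax, not the fence; the fence belongs to the assembling event.
(c) Entailed — the narrative places the assembling before the melting.
(d) Not entailed — the passage has Zoya assembling the fence, not Aria.
(e) Not entailed — Aria snapped the branch, not the fence; the fence belongs to the assembling event.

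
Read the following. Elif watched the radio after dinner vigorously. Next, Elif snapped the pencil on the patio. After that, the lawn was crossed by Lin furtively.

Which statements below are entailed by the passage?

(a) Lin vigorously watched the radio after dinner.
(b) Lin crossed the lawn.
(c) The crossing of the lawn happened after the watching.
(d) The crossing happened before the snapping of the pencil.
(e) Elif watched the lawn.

(a) Not entailed — the passage has Elif watching the radio, not Lin.
(b) Entailed — every conjunct here is already in the original crossing event.
(c) Entailed — the narrative places the watching before the crossing.
(d) Not entailed — the narrative places the snapping before the crossing, not after.
(e) Not entailed — Elif watched the radio, not the lawn; the lawn belongs to the crossing event.

(b), (c)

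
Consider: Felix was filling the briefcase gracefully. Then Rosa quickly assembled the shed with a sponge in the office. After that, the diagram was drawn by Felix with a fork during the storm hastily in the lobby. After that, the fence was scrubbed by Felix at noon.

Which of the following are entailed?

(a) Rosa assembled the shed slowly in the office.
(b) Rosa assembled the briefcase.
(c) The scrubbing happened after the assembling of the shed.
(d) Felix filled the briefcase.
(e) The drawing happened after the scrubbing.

(a) Not entailed — 'slowly' adds a manner not in (and inconsistent with) the original.
(b) Not entailed — Rosa assembled the shed, not the briefcase; the briefcase belongs to the filling event.
(c) Entailed — the narrative places the assembling before the scrubbing.
(d) Not entailed — 'was filling' is progressive on an accomplishment; it does not entail the completed 'filled'.
(e) Not entailed — the narrative places the drawing before the scrubbing, not after.

(c)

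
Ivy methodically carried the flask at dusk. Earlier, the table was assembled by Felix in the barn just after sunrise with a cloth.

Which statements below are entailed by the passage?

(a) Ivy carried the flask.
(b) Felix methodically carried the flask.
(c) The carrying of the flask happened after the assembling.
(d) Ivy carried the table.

(a) Entailed — every conjunct here is already in the original carrying event.
(b) Not entailed — the passage has Ivy carrying the flask, not Felix.
(c) Entailed — the narrative places the assembling before the carrying.
(d) Not entailed — Ivy carried the flask, not the table; the table belongs to the assembling event.

(a), (c)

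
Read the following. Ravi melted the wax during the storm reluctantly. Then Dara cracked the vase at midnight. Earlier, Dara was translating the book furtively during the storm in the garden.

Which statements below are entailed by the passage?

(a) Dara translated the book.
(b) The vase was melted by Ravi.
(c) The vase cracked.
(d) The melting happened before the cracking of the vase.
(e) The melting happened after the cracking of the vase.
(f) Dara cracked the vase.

(c), (d), (f)

(a) Not entailed — 'was translating' is progressive on an accomplishment; it does not entail the completed 'translated'.
(b) Not entailed — Ravi melted the wax, not the vase; the vase belongs to the cracking event.
(c) Entailed — 'Dara cracked the vase' is causative; it entails the inchoative 'the vase cracked'.
(d) Entailed — the narrative places the melting before the cracking.
(e) Not entailed — the narrative places the melting before the cracking, not after.
(f) Entailed — every conjunct here is already in the original cracking event.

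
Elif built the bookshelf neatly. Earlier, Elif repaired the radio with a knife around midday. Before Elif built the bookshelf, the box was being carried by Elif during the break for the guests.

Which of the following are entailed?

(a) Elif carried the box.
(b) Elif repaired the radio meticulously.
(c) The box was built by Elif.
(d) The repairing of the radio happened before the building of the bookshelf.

(a), (d)

(a) Entailed — 'carry' is an activity; 'was carrying' entails that some carrying happened, so 'carried' holds.
(b) Not entailed — 'meticulously' adds information not in the original event.
(c) Not entailed — Elif built the bookshelf, not the box; the box belongs to the carrying event.
(d) Entailed — the narrative places the repairing before the building.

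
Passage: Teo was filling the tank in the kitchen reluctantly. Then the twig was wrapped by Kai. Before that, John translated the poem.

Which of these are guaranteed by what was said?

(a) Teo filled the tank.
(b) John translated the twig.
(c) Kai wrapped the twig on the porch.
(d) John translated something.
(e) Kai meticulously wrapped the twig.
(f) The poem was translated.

(d), (f)

(a) Not entailed — 'was filling' is progressive on an accomplishment; it does not entail the completed 'filled'.
(b) Not entailed — John translated the poem, not the twig; the twig belongs to the wrapping event.
(c) Not entailed — 'on the porch' adds information not in the original event.
(d) Entailed — generalizing the patient leaves a sub-description the original still satisfies.
(e) Not entailed — 'meticulously' adds information not in the original event.
(f) Entailed — this follows by dropping conjuncts from the translating event's description.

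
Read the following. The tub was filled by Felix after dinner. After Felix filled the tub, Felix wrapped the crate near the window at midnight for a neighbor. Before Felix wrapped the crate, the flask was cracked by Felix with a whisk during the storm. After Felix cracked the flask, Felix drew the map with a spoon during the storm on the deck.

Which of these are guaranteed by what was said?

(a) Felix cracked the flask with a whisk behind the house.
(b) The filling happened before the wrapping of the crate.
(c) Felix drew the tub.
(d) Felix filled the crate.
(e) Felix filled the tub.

(a) Not entailed — 'behind the house' adds information not in the original event.
(b) Entailed — the narrative places the filling before the wrapping.
(c) Not entailed — Felix drew the map, not the tub; the tub belongs to the filling event.
(d) Not entailed — Felix filled the tub, not the crate; the crate belongs to the wrapping event.
(e) Entailed — dropping 'after dinner' leaves a sub-description the original still satisfies.

(b), (e)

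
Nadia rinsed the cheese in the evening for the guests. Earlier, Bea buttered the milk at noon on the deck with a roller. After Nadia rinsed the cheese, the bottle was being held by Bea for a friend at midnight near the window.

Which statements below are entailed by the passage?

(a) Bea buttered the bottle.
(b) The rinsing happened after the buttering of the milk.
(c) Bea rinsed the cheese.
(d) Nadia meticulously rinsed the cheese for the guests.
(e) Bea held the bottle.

(b), (e)

(a) Not entailed — Bea buttered the milk, not the bottle; the bottle belongs to the holding event.
(b) Entailed — the narrative places the buttering before the rinsing.
(c) Not entailed — the passage has Nadia rinsing the cheese, not Bea.
(d) Not entailed — 'meticulously' adds information not in the original event.
(e) Entailed — 'hold' is an activity; 'was holding' entails that some holding happened, so 'held' holds.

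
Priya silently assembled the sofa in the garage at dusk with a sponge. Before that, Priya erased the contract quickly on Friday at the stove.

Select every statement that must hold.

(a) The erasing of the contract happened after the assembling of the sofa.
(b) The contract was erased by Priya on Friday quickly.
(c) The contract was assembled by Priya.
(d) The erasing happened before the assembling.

(a) Not entailed — the narrative places the erasing before the assembling, not after.
(b) Entailed — every conjunct here is already in the original erasing event.
(c) Not entailed — Priya assembled the sofa, not the contract; the contract belongs to the erasing event.
(d) Entailed — the narrative places the erasing before the assembling.

(b), (d)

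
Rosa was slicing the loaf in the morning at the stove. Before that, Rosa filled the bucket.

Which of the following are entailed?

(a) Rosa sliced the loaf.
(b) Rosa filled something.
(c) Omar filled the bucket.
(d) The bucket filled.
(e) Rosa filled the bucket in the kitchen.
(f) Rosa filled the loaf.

(a) Not entailed — 'was slicing' is progressive on an accomplishment; it does not entail the completed 'sliced'.
(b) Entailed — every conjunct here is already in the original filling event.
(c) Not entailed — the passage has Rosa filling the bucket, not Omar.
(d) Entailed — 'Rosa filled the bucket' is causative; it entails the inchoative 'the bucket filled'.
(e) Not entailed — 'in the kitchen' adds information not in the original event.
(f) Not entailed — Rosa filled the bucket, not the loaf; the loaf belongs to the slicing event.

(b), (d)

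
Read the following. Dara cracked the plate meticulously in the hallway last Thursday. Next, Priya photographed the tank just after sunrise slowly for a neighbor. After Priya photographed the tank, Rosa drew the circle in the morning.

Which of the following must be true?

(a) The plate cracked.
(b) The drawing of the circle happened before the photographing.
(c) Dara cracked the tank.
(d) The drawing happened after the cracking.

(a), (d)

(a) Entailed — 'Dara cracked the plate' is causative; it entails the inchoative 'the plate cracked'.
(b) Not entailed — the narrative places the photographing before the drawing, not after.
(c) Not entailed — Dara cracked the plate, not the tank; the tank belongs to the photographing event.
(d) Entailed — the narrative places the cracking before the drawing.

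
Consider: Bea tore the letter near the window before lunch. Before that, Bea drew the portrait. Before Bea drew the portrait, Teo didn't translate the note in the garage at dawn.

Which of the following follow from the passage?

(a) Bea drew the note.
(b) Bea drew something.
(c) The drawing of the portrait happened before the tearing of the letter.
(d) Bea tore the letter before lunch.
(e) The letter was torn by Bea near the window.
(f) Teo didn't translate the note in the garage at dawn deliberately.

(a) Not entailed — Bea drew the portrait, not the note; the note belongs to the translating event.
(b) Entailed — the original entails any weakening of itself; this just generalizes the patient.
(c) Entailed — the narrative places the drawing before the tearing.
(d) Entailed — every conjunct here is already in the original tearing event.
(e) Entailed — every conjunct here is already in the original tearing event.
(f) Entailed — under negation, adding a further restriction is entailed: if no such translating event occurred, none occurred deliberately either.

(b), (c), (d), (e), (f)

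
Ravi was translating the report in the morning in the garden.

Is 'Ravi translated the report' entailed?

no

'was translating' is progressive; for an accomplishment like 'translate the report', it doesn't entail completion.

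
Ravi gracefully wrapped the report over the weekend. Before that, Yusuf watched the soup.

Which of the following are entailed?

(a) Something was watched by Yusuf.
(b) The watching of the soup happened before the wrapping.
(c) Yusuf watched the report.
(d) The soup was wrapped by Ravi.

(a), (b)

(a) Entailed — generalizing the patient leaves a sub-description the original still satisfies.
(b) Entailed — the narrative places the watching before the wrapping.
(c) Not entailed — Yusuf watched the soup, not the report; the report belongs to the wrapping event.
(d) Not entailed — Ravi wrapped the report, not the soup; the soup belongs to the watching event.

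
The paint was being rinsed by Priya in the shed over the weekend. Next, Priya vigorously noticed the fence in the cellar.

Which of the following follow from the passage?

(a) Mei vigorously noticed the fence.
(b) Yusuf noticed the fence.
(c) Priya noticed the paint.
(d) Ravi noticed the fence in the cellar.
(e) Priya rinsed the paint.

(e)

(a) Not entailed — the passage has Priya noticing the fence, not Mei.
(b) Not entailed — the passage has Priya noticing the fence, not Yusuf.
(c) Not entailed — Priya noticed the fence, not the paint; the paint belongs to the rinsing event.
(d) Not entailed — the passage has Priya noticing the fence, not Ravi.
(e) Entailed — 'rinse' is an activity; 'was rinsing' entails that some rinsing happened, so 'rinsed' holds.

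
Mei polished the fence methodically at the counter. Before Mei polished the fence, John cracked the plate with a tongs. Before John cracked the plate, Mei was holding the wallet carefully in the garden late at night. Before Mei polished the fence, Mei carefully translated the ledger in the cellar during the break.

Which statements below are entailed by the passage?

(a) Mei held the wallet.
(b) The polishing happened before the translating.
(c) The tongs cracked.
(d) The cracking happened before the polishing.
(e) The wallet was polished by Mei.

(a) Entailed — 'hold' is an activity; 'was holding' entails that some holding happened, so 'held' holds.
(b) Not entailed — the narrative places the translating before the polishing, not after.
(c) Not entailed — the plate is what cracked, not the tongs.
(d) Entailed — the narrative places the cracking before the polishing.
(e) Not entailed — Mei polished the fence, not the wallet; the wallet belongs to the holding event.

(a), (d)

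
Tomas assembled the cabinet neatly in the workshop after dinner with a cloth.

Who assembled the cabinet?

'Tomas' marks the agent of the assembling event.

Tomas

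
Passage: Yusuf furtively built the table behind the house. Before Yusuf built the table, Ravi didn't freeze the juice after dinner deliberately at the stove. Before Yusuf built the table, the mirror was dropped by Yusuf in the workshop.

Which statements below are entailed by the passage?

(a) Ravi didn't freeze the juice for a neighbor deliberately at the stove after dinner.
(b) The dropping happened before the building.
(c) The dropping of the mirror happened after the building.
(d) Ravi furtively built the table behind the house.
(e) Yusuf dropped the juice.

(a) Entailed — under negation, adding a further restriction is entailed: if no such freezing event occurred, none occurred for a neighbor either.
(b) Entailed — the narrative places the dropping before the building.
(c) Not entailed — the narrative places the dropping before the building, not after.
(d) Not entailed — the passage has Yusuf building the table, not Ravi.
(e) Not entailed — Yusuf dropped the mirror, not the juice; the juice belongs to the freezing event.

(a), (b)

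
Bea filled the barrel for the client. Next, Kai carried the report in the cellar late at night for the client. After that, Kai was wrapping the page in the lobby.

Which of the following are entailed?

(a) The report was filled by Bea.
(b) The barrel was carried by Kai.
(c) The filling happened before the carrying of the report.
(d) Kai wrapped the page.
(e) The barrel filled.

(c), (e)

(a) Not entailed — Bea filled the barrel, not the report; the report belongs to the carrying event.
(b) Not entailed — Kai carried the report, not the barrel; the barrel belongs to the filling event.
(c) Entailed — the narrative places the filling before the carrying.
(d) Not entailed — 'was wrapping' is progressive on an accomplishment; it does not entail the completed 'wrapped'.
(e) Entailed — 'Bea filled the barrel' is causative; it entails the inchoative 'the barrel filled'.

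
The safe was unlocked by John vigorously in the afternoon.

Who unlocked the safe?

John

'John' marks the agent of the unlocking event.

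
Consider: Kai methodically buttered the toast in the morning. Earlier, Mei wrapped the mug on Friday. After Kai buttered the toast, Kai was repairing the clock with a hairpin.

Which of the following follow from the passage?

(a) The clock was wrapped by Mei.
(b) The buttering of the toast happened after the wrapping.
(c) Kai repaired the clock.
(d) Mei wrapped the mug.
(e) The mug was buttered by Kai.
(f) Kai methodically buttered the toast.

(b), (d), (f)

(a) Not entailed — Mei wrapped the mug, not the clock; the clock belongs to the repairing event.
(b) Entailed — the narrative places the wrapping before the buttering.
(c) Not entailed — 'was repairing' is progressive on an accomplishment; it does not entail the completed 'repaired'.
(d) Entailed — every conjunct here is already in the original wrapping event.
(e) Not entailed — Kai buttered the toast, not the mug; the mug belongs to the wrapping event.
(f) Entailed — the original entails any weakening of itself; this just drops 'in the morning'.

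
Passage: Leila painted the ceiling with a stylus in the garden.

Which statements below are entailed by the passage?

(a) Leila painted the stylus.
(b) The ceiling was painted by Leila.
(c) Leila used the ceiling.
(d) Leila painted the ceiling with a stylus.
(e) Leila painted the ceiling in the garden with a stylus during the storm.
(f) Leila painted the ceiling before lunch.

(b), (d)

(a) Not entailed — the stylus is the instrument, not what was painted.
(b) Entailed — this follows by dropping conjuncts from the painting event's description.
(c) Not entailed — the ceiling is the patient, not an instrument — Leila used a stylus.
(d) Entailed — dropping 'in the garden' leaves a sub-description the original still satisfies.
(e) Not entailed — 'during the storm' adds information not in the original event.
(f) Not entailed — 'before lunch' adds information not in the original event.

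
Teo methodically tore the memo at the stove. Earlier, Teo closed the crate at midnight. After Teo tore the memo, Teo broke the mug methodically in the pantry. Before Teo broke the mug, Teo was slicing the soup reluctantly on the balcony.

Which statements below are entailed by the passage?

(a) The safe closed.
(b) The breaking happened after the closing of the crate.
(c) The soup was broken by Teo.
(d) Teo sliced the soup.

(b)

(a) Not entailed — the crate is what closed, not the safe.
(b) Entailed — the narrative places the closing before the breaking.
(c) Not entailed — Teo broke the mug, not the soup; the soup belongs to the slicing event.
(d) Not entailed — 'was slicing' is progressive on an accomplishment; it does not entail the completed 'sliced'.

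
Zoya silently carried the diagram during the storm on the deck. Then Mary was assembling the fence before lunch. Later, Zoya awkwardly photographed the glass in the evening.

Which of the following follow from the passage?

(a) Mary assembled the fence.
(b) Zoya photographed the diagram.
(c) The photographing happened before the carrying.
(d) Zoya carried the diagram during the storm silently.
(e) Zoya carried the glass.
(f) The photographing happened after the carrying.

(d), (f)

(a) Not entailed — 'was assembling' is progressive on an accomplishment; it does not entail the completed 'assembled'.
(b) Not entailed — Zoya photographed the glass, not the diagram; the diagram belongs to the carrying event.
(c) Not entailed — the narrative places the carrying before the photographing, not after.
(d) Entailed — the original entails any weakening of itself; this just drops 'on the deck'.
(e) Not entailed — Zoya carried the diagram, not the glass; the glass belongs to the photographing event.
(f) Entailed — the narrative places the carrying before the photographing.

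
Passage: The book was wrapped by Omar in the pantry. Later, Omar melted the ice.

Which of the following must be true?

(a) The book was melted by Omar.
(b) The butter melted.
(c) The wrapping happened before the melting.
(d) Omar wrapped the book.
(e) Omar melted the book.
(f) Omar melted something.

(a) Not entailed — Omar melted the ice, not the book; the book belongs to the wrapping event.
(b) Not entailed — the ice is what melted, not the butter.
(c) Entailed — the narrative places the wrapping before the melting.
(d) Entailed — every conjunct here is already in the original wrapping event.
(e) Not entailed — Omar melted the ice, not the book; the book belongs to the wrapping event.
(f) Entailed — generalizing the patient leaves a sub-description the original still satisfies.

(c), (d), (f)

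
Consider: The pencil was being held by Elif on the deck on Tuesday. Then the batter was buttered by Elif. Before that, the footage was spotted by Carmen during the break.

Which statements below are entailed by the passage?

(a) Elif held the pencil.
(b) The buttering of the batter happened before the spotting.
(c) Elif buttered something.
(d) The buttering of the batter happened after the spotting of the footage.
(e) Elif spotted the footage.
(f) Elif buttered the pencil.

(a) Entailed — 'hold' is an activity; 'was holding' entails that some holding happened, so 'held' holds.
(b) Not entailed — the narrative places the spotting before the buttering, not after.
(c) Entailed — the original entails any weakening of itself; this just generalizes the patient.
(d) Entailed — the narrative places the spotting before the buttering.
(e) Not entailed — the passage has Carmen spotting the footage, not Elif.
(f) Not entailed — Elif buttered the batter, not the pencil; the pencil belongs to the holding event.

(a), (c), (d)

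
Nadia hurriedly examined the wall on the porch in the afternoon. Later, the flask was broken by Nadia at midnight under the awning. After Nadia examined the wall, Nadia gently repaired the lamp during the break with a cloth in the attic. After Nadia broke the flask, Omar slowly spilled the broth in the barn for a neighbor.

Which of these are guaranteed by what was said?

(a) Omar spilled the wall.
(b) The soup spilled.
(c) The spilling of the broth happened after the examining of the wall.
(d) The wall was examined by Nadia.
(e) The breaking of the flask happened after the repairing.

(c), (d)

(a) Not entailed — Omar spilled the broth, not the wall; the wall belongs to the examining event.
(b) Not entailed — the broth is what spilled, not the soup.
(c) Entailed — the narrative places the examining before the spilling.
(d) Entailed — dropping 'in the afternoon', 'on the porch', 'hurriedly' leaves a sub-description the original still satisfies.
(e) Not entailed — the narrative doesn't order the repairing relative to the breaking.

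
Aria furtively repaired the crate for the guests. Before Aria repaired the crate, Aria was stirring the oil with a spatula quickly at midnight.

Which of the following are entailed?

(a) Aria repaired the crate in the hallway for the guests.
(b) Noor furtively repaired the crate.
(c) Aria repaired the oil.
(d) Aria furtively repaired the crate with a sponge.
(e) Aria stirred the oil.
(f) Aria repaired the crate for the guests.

(e), (f)

(a) Not entailed — 'in the hallway' adds information not in the original event.
(b) Not entailed — the passage has Aria repairing the crate, not Noor.
(c) Not entailed — Aria repaired the crate, not the oil; the oil belongs to the stirring event.
(d) Not entailed — 'with a sponge' adds information not in the original event.
(e) Entailed — 'stir' is an activity; 'was stirring' entails that some stirring happened, so 'stirred' holds.
(f) Entailed — dropping 'furtively' leaves a sub-description the original still satisfies.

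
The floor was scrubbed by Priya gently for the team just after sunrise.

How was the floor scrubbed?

gently

'gently' marks the manner of the scrubbing event.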